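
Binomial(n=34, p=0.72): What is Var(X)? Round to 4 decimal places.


Var = n*p*(1-p) = 34 * 0.72 * 0.28 = 6.8544

6.8544


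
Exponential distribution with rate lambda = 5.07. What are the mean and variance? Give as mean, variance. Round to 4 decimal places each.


mean = 1/lam, var = 1/lam^2
mean = 1 / 5.07 = 100/507 ≈ 0.197239
lam^2 = 5.07^2 = 25.7049
var = 1 / 25.7049 ≈ 0.038903

0.1972, 0.0389


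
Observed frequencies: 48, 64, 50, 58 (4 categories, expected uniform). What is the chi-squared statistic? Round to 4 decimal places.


chi2 = sum((O-E)^2/E), E = total/4
total = 220, E = 220/4 = 55
(48 - 55)^2 / 55 = 49 / 55 = 49/55 ≈ 0.890909
(64 - 55)^2 / 55 = 81 / 55 = 81/55 ≈ 1.472727
(50 - 55)^2 / 55 = 25 / 55 = 5/11 ≈ 0.454545
(58 - 55)^2 / 55 = 9 / 55 = 9/55 ≈ 0.163636
chi2 = 164/55 ≈ 2.981818

2.9818


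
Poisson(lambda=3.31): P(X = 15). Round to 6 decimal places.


P = e^(-lam) * lam^k / k!
e^(-3.31) ≈ 0.03651617
lam^k = 3.31^15 ≈ 62722001.228188
k! = 15! = 1307674368000
P = 0.03651617 * 62722001.228188 / 1307674368000 ≈ 0.000002

0.000002


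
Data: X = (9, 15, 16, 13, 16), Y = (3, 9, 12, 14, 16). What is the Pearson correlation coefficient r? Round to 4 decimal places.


r = sum((xi-xbar)(yi-ybar)) / sqrt(sum((xi-xbar)^2) * sum((yi-ybar)^2))
n = 5, xbar = 69/5 = 13.8, ybar = 54/5 = 10.8
Sxy = sum((xi-xbar)(yi-ybar)) = 46.8
Sxx = sum((xi-xbar)^2) = 34.8
Syy = sum((yi-ybar)^2) = 102.8
sqrt(Sxx*Syy) ≈ 59.811705
r = Sxy / sqrt(Sxx*Syy) = 46.8 / 59.811705 ≈ 0.782456

0.7825


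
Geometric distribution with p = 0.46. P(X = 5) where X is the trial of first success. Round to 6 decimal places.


P = (1-p)^(k-1) * p
(1-p)^(k-1) = 0.54^4 = 0.08503056
P = 0.08503056 * 0.46 ≈ 0.03911406

0.039114


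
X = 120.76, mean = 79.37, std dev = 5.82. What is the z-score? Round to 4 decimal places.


z = (X - mu) / sigma
X - mu = 120.76 - 79.37 = 41.39
z = 41.39 / 5.82 = 4139/582 ≈ 7.111684

7.1117


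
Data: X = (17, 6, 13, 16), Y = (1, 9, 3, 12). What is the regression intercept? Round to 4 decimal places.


a = ybar - b*xbar, where b = sum((xi-xbar)(yi-ybar)) / sum((xi-xbar)^2)
n = 4, xbar = 52/4 = 13, ybar = 25/4 = 6.25
Sxy = sum((xi-xbar)(yi-ybar)) = -23
Sxx = sum((xi-xbar)^2) = 74
b = Sxy / Sxx = -23/74 ≈ -0.310811
a = 6.25 - (-0.310811) * 13 = 1523/148 ≈ 10.290541

10.2905


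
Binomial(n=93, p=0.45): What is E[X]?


E[X] = n*p = 93 * 0.45 = 41.85

41.85


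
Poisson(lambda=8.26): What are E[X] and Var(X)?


E[X] = Var(X) = lambda = 8.26

8.26, 8.26


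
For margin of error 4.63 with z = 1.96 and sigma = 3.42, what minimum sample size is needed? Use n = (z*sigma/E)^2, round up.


z*sigma/E = 1.96 * 3.42 / 4.63 ≈ 1.447775
(z*sigma/E)^2 ≈ 2.096054
round up: n = 3

3


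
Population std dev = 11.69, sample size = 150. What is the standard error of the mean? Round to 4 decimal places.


SE = sigma / sqrt(n)
sqrt(150) ≈ 12.247449
SE = 11.69 / 12.247449 ≈ 0.954485

0.9545


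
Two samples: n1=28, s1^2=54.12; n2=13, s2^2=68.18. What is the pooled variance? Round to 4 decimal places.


sp^2 = ((n1-1)*s1^2 + (n2-1)*s2^2)/(n1+n2-2)
(n1-1)*s1^2 = 27 * 54.12 = 1461.24
(n2-1)*s2^2 = 12 * 68.18 = 818.16
numerator = 1461.24 + 818.16 = 2279.4
n1+n2-2 = 39
sp^2 = 2279.4 / 39 = 3799/65 ≈ 58.446154

58.4462


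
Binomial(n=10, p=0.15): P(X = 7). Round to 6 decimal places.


P = C(n,k) * p^k * (1-p)^(n-k)
C(10,7) = 120
p^k = 0.15^7 ≈ 0.000001708594
(1-p)^(n-k) = 0.85^3 = 0.614125
P = 120 * 0.000001708594 * 0.614125 ≈ 0.000126

0.000126


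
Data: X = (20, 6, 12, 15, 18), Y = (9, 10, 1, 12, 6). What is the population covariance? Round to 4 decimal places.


Cov = (1/n)*sum((xi-xbar)(yi-ybar))
n = 5, xbar = 71/5 = 14.2, ybar = 38/5 = 7.6
sum((xi-xbar)(yi-ybar)) = 0.4
Cov = 0.4 / 5 = 0.08

0.0800


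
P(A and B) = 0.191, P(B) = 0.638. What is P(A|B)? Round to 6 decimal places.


P(A|B) = P(A and B) / P(B) = 0.191 / 0.638 = 191/638 ≈ 0.29937304

0.299373


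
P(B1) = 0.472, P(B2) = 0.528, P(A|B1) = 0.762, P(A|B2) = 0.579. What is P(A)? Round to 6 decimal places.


P(A) = P(A|B1)*P(B1) + P(A|B2)*P(B2)
P(A|B1)*P(B1) = 0.762 * 0.472 = 0.359664
P(A|B2)*P(B2) = 0.579 * 0.528 = 0.305712
P(A) = 0.359664 + 0.305712 = 0.665376

0.665376


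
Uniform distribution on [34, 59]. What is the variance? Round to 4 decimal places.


Var = (b-a)^2 / 12
(b-a)^2 = (59 - 34)^2 = 625
Var = 625/12 ≈ 52.083333

52.0833


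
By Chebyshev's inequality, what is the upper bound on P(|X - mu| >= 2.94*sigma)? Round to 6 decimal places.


P <= 1/k^2
k^2 = 2.94^2 = 8.6436
1/k^2 = 1 / 8.6436 ≈ 0.11569254

0.115693


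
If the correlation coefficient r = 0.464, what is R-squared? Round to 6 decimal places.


R^2 = r^2 = (0.464)^2 = 0.215296

0.215296


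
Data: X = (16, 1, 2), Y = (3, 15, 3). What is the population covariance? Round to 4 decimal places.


Cov = (1/n)*sum((xi-xbar)(yi-ybar))
n = 3, xbar = 19/3 ≈ 6.333333, ybar = 21/3 = 7
sum((xi-xbar)(yi-ybar)) = -64
Cov = -64 / 3 = -64/3 ≈ -21.333333

-21.3333


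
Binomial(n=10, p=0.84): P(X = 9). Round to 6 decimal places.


P = C(n,k) * p^k * (1-p)^(n-k)
C(10,9) = 10
p^k = 0.84^9 ≈ 0.2082157
(1-p)^(n-k) = 0.16^1 = 0.16
P = 10 * 0.2082157 * 0.16 ≈ 0.333145

0.333145


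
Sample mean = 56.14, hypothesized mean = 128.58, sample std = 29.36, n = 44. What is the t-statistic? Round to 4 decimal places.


t = (xbar - mu0) / (s/sqrt(n))
xbar - mu0 = 56.14 - 128.58 = -72.44
sqrt(44) ≈ 6.63324958
s/sqrt(n) = 29.36 / 6.63324958 ≈ 4.42618654
t = -72.44 / 4.42618654 ≈ -16.366233

-16.3662


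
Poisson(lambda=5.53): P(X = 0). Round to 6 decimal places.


P = e^(-lam) * lam^k / k!
e^(-5.53) ≈ 0.003965989
lam^k = 5.53^0 = 1
k! = 0! = 1
P = 0.003965989 * 1 / 1 ≈ 0.003966

0.003966


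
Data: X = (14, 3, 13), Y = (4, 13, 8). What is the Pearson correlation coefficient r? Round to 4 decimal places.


r = sum((xi-xbar)(yi-ybar)) / sqrt(sum((xi-xbar)^2) * sum((yi-ybar)^2))
n = 3, xbar = 30/3 = 10, ybar = 25/3 ≈ 8.333333
Sxy = sum((xi-xbar)(yi-ybar)) = -51
Sxx = sum((xi-xbar)^2) = 74
Syy = sum((yi-ybar)^2) = 122/3 ≈ 40.666667
sqrt(Sxx*Syy) ≈ 54.857391
r = Sxy / sqrt(Sxx*Syy) = -51 / 54.857391 ≈ -0.929683

-0.9297


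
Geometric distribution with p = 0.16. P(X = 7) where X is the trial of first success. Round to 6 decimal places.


P = (1-p)^(k-1) * p
(1-p)^(k-1) = 0.84^6 ≈ 0.3512980
P = 0.3512980 * 0.16 ≈ 0.05620769

0.056208


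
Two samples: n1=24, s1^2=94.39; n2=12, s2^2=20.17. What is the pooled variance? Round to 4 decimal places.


sp^2 = ((n1-1)*s1^2 + (n2-1)*s2^2)/(n1+n2-2)
(n1-1)*s1^2 = 23 * 94.39 = 2170.97
(n2-1)*s2^2 = 11 * 20.17 = 221.87
numerator = 2170.97 + 221.87 = 2392.84
n1+n2-2 = 34
sp^2 = 2392.84 / 34 = 59821/850 ≈ 70.377647

70.3776


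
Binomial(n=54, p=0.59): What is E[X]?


E[X] = n*p = 54 * 0.59 = 31.86

31.86


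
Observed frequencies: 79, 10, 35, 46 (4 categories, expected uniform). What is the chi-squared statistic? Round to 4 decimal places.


chi2 = sum((O-E)^2/E), E = total/4
total = 170, E = 170/4 = 42.5
(79 - 42.5)^2 / 42.5 = 1332.25 / 42.5 = 5329/170 ≈ 31.347059
(10 - 42.5)^2 / 42.5 = 1056.25 / 42.5 = 845/34 ≈ 24.852941
(35 - 42.5)^2 / 42.5 = 56.25 / 42.5 = 45/34 ≈ 1.323529
(46 - 42.5)^2 / 42.5 = 12.25 / 42.5 = 49/170 ≈ 0.288235
chi2 = 4914/85 ≈ 57.811765

57.8118


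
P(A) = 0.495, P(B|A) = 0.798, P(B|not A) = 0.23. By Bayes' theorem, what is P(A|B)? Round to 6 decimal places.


P(A|B) = P(B|A)*P(A) / P(B), P(B) = P(B|A)*P(A) + P(B|not A)*P(not A)
P(B|A)*P(A) = 0.798 * 0.495 = 0.39501
P(B|not A)*P(not A) = 0.23 * 0.505 = 0.11615
P(B) = 0.39501 + 0.11615 = 0.51116
P(A|B) = 0.39501 / 0.51116 ≈ 0.77277173

0.772772


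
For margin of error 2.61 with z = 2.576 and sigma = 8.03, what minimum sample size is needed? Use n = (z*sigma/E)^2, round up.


z*sigma/E = 2.576 * 8.03 / 2.61 ≈ 7.925395
(z*sigma/E)^2 ≈ 62.811880
round up: n = 63

63


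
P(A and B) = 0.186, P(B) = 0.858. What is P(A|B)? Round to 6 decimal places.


P(A|B) = P(A and B) / P(B) = 0.186 / 0.858 = 31/143 ≈ 0.21678322

0.216783


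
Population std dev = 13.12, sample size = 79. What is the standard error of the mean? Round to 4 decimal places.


SE = sigma / sqrt(n)
sqrt(79) ≈ 8.888194
SE = 13.12 / 8.888194 ≈ 1.476115

1.4761


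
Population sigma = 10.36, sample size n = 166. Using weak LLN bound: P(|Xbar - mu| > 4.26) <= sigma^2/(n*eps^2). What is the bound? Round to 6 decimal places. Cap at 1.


bound = min(1, sigma^2/(n*eps^2))
sigma^2 = 10.36^2 = 107.3296
n*eps^2 = 166 * 4.26^2 = 166 * 18.1476 = 3012.5016
sigma^2/(n*eps^2) = 107.3296 / 3012.5016 ≈ 0.03562806

0.035628


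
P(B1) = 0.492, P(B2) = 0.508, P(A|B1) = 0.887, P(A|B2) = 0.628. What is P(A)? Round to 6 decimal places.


P(A) = P(A|B1)*P(B1) + P(A|B2)*P(B2)
P(A|B1)*P(B1) = 0.887 * 0.492 = 0.436404
P(A|B2)*P(B2) = 0.628 * 0.508 = 0.319024
P(A) = 0.436404 + 0.319024 = 0.755428

0.755428


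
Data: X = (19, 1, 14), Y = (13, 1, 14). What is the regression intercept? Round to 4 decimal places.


a = ybar - b*xbar, where b = sum((xi-xbar)(yi-ybar)) / sum((xi-xbar)^2)
n = 3, xbar = 34/3 ≈ 11.333333, ybar = 28/3 ≈ 9.333333
Sxy = sum((xi-xbar)(yi-ybar)) = 380/3 ≈ 126.666667
Sxx = sum((xi-xbar)^2) = 518/3 ≈ 172.666667
b = Sxy / Sxx = 190/259 ≈ 0.733591
a = 9.333333 - 0.733591 * 11.333333 = 264/259 ≈ 1.019305

1.0193


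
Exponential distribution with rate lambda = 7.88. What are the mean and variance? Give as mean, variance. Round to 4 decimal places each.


mean = 1/lam, var = 1/lam^2
mean = 1 / 7.88 = 25/197 ≈ 0.126904
lam^2 = 7.88^2 = 62.0944
var = 1 / 62.0944 ≈ 0.016105

0.1269, 0.0161


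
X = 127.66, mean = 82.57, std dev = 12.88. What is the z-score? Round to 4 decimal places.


z = (X - mu) / sigma
X - mu = 127.66 - 82.57 = 45.09
z = 45.09 / 12.88 = 4509/1288 ≈ 3.500776

3.5008


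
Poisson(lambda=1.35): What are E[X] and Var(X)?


E[X] = Var(X) = lambda = 1.35

1.35, 1.35


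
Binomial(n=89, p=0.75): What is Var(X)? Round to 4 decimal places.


Var = n*p*(1-p) = 89 * 0.75 * 0.25 = 16.6875

16.6875


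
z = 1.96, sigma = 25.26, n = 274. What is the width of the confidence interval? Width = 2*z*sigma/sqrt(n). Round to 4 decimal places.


width = 2*z*sigma/sqrt(n)
2*z*sigma = 2 * 1.96 * 25.26 = 99.0192
sqrt(274) ≈ 16.552945
width = 99.0192 / 16.552945 ≈ 5.981969

5.9820


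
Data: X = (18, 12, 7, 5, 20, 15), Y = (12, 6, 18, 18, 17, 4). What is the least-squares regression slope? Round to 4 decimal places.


b = sum((xi-xbar)(yi-ybar)) / sum((xi-xbar)^2)
n = 6, xbar = 77/6 ≈ 12.833333, ybar = 75/6 = 12.5
Sxy = sum((xi-xbar)(yi-ybar)) = -58.5
Sxx = sum((xi-xbar)^2) = 1073/6 ≈ 178.833333
b = Sxy / Sxx = -351/1073 ≈ -0.327120

-0.3271


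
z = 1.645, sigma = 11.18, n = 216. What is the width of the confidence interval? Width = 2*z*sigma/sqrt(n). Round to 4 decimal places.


width = 2*z*sigma/sqrt(n)
2*z*sigma = 2 * 1.645 * 11.18 = 36.7822
sqrt(216) ≈ 14.696938
width = 36.7822 / 14.696938 ≈ 2.502712

2.5027


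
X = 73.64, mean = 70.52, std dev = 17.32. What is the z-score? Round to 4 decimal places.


z = (X - mu) / sigma
X - mu = 73.64 - 70.52 = 3.12
z = 3.12 / 17.32 = 78/433 ≈ 0.180139

0.1801


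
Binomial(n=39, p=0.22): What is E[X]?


E[X] = n*p = 39 * 0.22 = 8.58

8.58


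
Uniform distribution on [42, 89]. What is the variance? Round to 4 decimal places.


Var = (b-a)^2 / 12
(b-a)^2 = (89 - 42)^2 = 2209
Var = 2209/12 ≈ 184.083333

184.0833


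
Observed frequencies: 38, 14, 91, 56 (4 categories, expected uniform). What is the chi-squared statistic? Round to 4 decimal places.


chi2 = sum((O-E)^2/E), E = total/4
total = 199, E = 199/4 = 49.75
(38 - 49.75)^2 / 49.75 = 138.0625 / 49.75 = 2209/796 ≈ 2.775126
(14 - 49.75)^2 / 49.75 = 1278.0625 / 49.75 = 20449/796 ≈ 25.689698
(91 - 49.75)^2 / 49.75 = 1701.5625 / 49.75 = 27225/796 ≈ 34.202261
(56 - 49.75)^2 / 49.75 = 39.0625 / 49.75 = 625/796 ≈ 0.785176
chi2 = 12627/199 ≈ 63.452261

63.4523


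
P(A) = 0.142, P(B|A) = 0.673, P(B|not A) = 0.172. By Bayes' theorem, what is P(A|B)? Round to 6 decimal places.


P(A|B) = P(B|A)*P(A) / P(B), P(B) = P(B|A)*P(A) + P(B|not A)*P(not A)
P(B|A)*P(A) = 0.673 * 0.142 = 0.095566
P(B|not A)*P(not A) = 0.172 * 0.858 = 0.147576
P(B) = 0.095566 + 0.147576 = 0.243142
P(A|B) = 0.095566 / 0.243142 ≈ 0.39304604

0.393046


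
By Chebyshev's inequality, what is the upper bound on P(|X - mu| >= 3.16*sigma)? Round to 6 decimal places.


P <= 1/k^2
k^2 = 3.16^2 = 9.9856
1/k^2 = 1 / 9.9856 = 625/6241 ≈ 0.10014421

0.100144


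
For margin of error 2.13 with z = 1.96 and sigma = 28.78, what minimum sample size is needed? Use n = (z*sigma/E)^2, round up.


z*sigma/E = 1.96 * 28.78 / 2.13 = 141022/5325 ≈ 26.483005
(z*sigma/E)^2 ≈ 701.349538
round up: n = 702

702


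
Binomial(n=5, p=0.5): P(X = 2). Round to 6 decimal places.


P = C(n,k) * p^k * (1-p)^(n-k)
C(5,2) = 10
p^k = 0.5^2 = 0.25
(1-p)^(n-k) = 0.5^3 = 0.125
P = 10 * 0.25 * 0.125 = 0.3125

0.312500


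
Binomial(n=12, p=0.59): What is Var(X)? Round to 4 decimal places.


Var = n*p*(1-p) = 12 * 0.59 * 0.41 = 2.9028

2.9028


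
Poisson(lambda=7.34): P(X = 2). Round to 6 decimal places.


P = e^(-lam) * lam^k / k!
e^(-7.34) ≈ 0.0006490505
lam^k = 7.34^2 = 53.8756
k! = 2! = 2
P = 0.0006490505 * 53.8756 / 2 ≈ 0.017484

0.017484


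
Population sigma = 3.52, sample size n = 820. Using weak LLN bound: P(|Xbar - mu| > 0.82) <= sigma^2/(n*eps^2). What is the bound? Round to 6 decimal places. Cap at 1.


bound = min(1, sigma^2/(n*eps^2))
sigma^2 = 3.52^2 = 12.3904
n*eps^2 = 820 * 0.82^2 = 820 * 0.6724 = 551.368
sigma^2/(n*eps^2) = 12.3904 / 551.368 ≈ 0.02247211

0.022472


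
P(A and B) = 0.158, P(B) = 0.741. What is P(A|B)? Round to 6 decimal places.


P(A|B) = P(A and B) / P(B) = 0.158 / 0.741 = 158/741 ≈ 0.21322537

0.213225


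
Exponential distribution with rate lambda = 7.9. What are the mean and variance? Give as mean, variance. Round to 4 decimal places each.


mean = 1/lam, var = 1/lam^2
mean = 1 / 7.9 = 10/79 ≈ 0.126582
lam^2 = 7.9^2 = 62.41
var = 1 / 62.41 = 100/6241 ≈ 0.016023

0.1266, 0.0160


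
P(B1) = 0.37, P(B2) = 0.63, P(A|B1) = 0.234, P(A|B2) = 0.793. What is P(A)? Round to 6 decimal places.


P(A) = P(A|B1)*P(B1) + P(A|B2)*P(B2)
P(A|B1)*P(B1) = 0.234 * 0.37 = 0.08658
P(A|B2)*P(B2) = 0.793 * 0.63 = 0.49959
P(A) = 0.08658 + 0.49959 = 0.58617

0.586170


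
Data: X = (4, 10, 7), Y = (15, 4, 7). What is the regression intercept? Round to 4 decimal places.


a = ybar - b*xbar, where b = sum((xi-xbar)(yi-ybar)) / sum((xi-xbar)^2)
n = 3, xbar = 21/3 = 7, ybar = 26/3 ≈ 8.666667
Sxy = sum((xi-xbar)(yi-ybar)) = -33
Sxx = sum((xi-xbar)^2) = 18
b = Sxy / Sxx = -11/6 ≈ -1.833333
a = 8.666667 - (-1.833333) * 7 = 21.5

21.5000


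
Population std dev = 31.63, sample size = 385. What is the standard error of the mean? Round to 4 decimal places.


SE = sigma / sqrt(n)
sqrt(385) ≈ 19.621417
SE = 31.63 / 19.621417 ≈ 1.612014

1.6120


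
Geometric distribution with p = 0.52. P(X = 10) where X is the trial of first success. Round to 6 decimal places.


P = (1-p)^(k-1) * p
(1-p)^(k-1) = 0.48^9 ≈ 0.001352605
P = 0.001352605 * 0.52 ≈ 0.0007033548

0.000703


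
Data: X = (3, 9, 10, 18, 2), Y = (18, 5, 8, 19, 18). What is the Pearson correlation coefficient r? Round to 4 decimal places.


r = sum((xi-xbar)(yi-ybar)) / sqrt(sum((xi-xbar)^2) * sum((yi-ybar)^2))
n = 5, xbar = 42/5 = 8.4, ybar = 68/5 = 13.6
Sxy = sum((xi-xbar)(yi-ybar)) = -14.2
Sxx = sum((xi-xbar)^2) = 165.2
Syy = sum((yi-ybar)^2) = 173.2
sqrt(Sxx*Syy) ≈ 169.152712
r = Sxy / sqrt(Sxx*Syy) = -14.2 / 169.152712 ≈ -0.083948

-0.0839


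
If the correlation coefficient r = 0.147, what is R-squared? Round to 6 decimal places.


R^2 = r^2 = (0.147)^2 = 0.021609

0.021609


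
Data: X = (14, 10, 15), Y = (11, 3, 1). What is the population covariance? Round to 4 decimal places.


Cov = (1/n)*sum((xi-xbar)(yi-ybar))
n = 3, xbar = 39/3 = 13, ybar = 15/3 = 5
sum((xi-xbar)(yi-ybar)) = 4
Cov = 4 / 3 = 4/3 ≈ 1.333333

1.3333


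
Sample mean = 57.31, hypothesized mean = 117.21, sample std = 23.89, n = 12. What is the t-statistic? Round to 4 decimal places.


t = (xbar - mu0) / (s/sqrt(n))
xbar - mu0 = 57.31 - 117.21 = -59.9
sqrt(12) ≈ 3.46410162
s/sqrt(n) = 23.89 / 3.46410162 ≈ 6.89644897
t = -59.9 / 6.89644897 ≈ -8.685629

-8.6856


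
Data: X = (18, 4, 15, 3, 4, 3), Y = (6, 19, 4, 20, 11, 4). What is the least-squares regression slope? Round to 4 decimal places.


b = sum((xi-xbar)(yi-ybar)) / sum((xi-xbar)^2)
n = 6, xbar = 47/6 ≈ 7.833333, ybar = 64/6 = 32/3 ≈ 10.666667
Sxy = sum((xi-xbar)(yi-ybar)) = -424/3 ≈ -141.333333
Sxx = sum((xi-xbar)^2) = 1385/6 ≈ 230.833333
b = Sxy / Sxx = -848/1385 ≈ -0.612274

-0.6123


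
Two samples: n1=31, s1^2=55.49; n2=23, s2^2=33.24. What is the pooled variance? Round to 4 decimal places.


sp^2 = ((n1-1)*s1^2 + (n2-1)*s2^2)/(n1+n2-2)
(n1-1)*s1^2 = 30 * 55.49 = 1664.7
(n2-1)*s2^2 = 22 * 33.24 = 731.28
numerator = 1664.7 + 731.28 = 2395.98
n1+n2-2 = 52
sp^2 = 2395.98 / 52 = 119799/2600 ≈ 46.076538

46.0765


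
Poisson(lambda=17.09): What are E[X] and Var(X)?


E[X] = Var(X) = lambda = 17.09

17.09, 17.09


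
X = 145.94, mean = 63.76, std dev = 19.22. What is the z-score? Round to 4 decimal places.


z = (X - mu) / sigma
X - mu = 145.94 - 63.76 = 82.18
z = 82.18 / 19.22 = 4109/961 ≈ 4.275754

4.2758


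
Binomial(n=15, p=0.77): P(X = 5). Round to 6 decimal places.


P = C(n,k) * p^k * (1-p)^(n-k)
C(15,5) = 3003
p^k = 0.77^5 ≈ 0.2706784
(1-p)^(n-k) = 0.23^10 ≈ 0.0000004142651
P = 3003 * 0.2706784 * 0.0000004142651 ≈ 0.000337

0.000337


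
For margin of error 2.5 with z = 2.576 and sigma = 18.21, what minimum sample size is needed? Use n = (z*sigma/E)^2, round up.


z*sigma/E = 2.576 * 18.21 / 2.5 = 18.763584
(z*sigma/E)^2 ≈ 352.072085
round up: n = 353

353


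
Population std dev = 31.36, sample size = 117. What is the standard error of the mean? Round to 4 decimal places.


SE = sigma / sqrt(n)
sqrt(117) ≈ 10.816654
SE = 31.36 / 10.816654 ≈ 2.899233

2.8992


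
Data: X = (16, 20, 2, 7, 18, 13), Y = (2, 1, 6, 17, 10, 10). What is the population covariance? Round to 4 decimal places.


Cov = (1/n)*sum((xi-xbar)(yi-ybar))
n = 6, xbar = 76/6 = 38/3 ≈ 12.666667, ybar = 46/6 = 23/3 ≈ 7.666667
sum((xi-xbar)(yi-ybar)) = -269/3 ≈ -89.666667
Cov = -89.666667 / 6 = -269/18 ≈ -14.944444

-14.9444


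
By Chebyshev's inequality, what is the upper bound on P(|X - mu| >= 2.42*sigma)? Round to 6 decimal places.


P <= 1/k^2
k^2 = 2.42^2 = 5.8564
1/k^2 = 1 / 5.8564 ≈ 0.17075336

0.170753


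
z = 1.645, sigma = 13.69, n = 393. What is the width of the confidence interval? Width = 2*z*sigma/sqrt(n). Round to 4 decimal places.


width = 2*z*sigma/sqrt(n)
2*z*sigma = 2 * 1.645 * 13.69 = 45.0401
sqrt(393) ≈ 19.824228
width = 45.0401 / 19.824228 ≈ 2.271973

2.2720


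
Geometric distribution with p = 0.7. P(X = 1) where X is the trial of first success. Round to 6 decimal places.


P = (1-p)^(k-1) * p
(1-p)^(k-1) = 0.3^0 = 1
P = 1 * 0.7 = 0.7

0.700000


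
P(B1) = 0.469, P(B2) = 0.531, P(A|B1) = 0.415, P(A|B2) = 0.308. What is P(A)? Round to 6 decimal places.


P(A) = P(A|B1)*P(B1) + P(A|B2)*P(B2)
P(A|B1)*P(B1) = 0.415 * 0.469 = 0.194635
P(A|B2)*P(B2) = 0.308 * 0.531 = 0.163548
P(A) = 0.194635 + 0.163548 = 0.358183

0.358183


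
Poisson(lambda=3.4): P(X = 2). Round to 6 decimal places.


P = e^(-lam) * lam^k / k!
e^(-3.4) ≈ 0.03337327
lam^k = 3.4^2 = 11.56
k! = 2! = 2
P = 0.03337327 * 11.56 / 2 ≈ 0.192898

0.192898


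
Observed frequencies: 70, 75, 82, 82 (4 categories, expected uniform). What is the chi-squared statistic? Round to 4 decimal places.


chi2 = sum((O-E)^2/E), E = total/4
total = 309, E = 309/4 = 77.25
(70 - 77.25)^2 / 77.25 = 52.5625 / 77.25 = 841/1236 ≈ 0.680421
(75 - 77.25)^2 / 77.25 = 5.0625 / 77.25 = 27/412 ≈ 0.065534
(82 - 77.25)^2 / 77.25 = 22.5625 / 77.25 = 361/1236 ≈ 0.292071
(82 - 77.25)^2 / 77.25 = 22.5625 / 77.25 = 361/1236 ≈ 0.292071
chi2 = 137/103 ≈ 1.330097

1.3301


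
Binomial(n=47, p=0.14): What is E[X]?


E[X] = n*p = 47 * 0.14 = 6.58

6.58


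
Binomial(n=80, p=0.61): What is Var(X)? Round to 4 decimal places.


Var = n*p*(1-p) = 80 * 0.61 * 0.39 = 19.032

19.0320


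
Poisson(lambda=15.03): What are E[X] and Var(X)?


E[X] = Var(X) = lambda = 15.03

15.03, 15.03


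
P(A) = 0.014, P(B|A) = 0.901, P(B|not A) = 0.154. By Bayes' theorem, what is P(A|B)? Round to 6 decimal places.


P(A|B) = P(B|A)*P(A) / P(B), P(B) = P(B|A)*P(A) + P(B|not A)*P(not A)
P(B|A)*P(A) = 0.901 * 0.014 = 0.012614
P(B|not A)*P(not A) = 0.154 * 0.986 = 0.151844
P(B) = 0.012614 + 0.151844 = 0.164458
P(A|B) = 0.012614 / 0.164458 = 53/691 ≈ 0.07670043

0.076700


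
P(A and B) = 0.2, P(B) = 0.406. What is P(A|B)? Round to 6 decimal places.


P(A|B) = P(A and B) / P(B) = 0.2 / 0.406 = 100/203 ≈ 0.49261084

0.492611


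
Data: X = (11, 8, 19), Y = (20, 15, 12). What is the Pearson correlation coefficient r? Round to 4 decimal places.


r = sum((xi-xbar)(yi-ybar)) / sqrt(sum((xi-xbar)^2) * sum((yi-ybar)^2))
n = 3, xbar = 38/3 ≈ 12.666667, ybar = 47/3 ≈ 15.666667
Sxy = sum((xi-xbar)(yi-ybar)) = -82/3 ≈ -27.333333
Sxx = sum((xi-xbar)^2) = 194/3 ≈ 64.666667
Syy = sum((yi-ybar)^2) = 98/3 ≈ 32.666667
sqrt(Sxx*Syy) ≈ 45.961336
r = Sxy / sqrt(Sxx*Syy) = -27.333333 / 45.961336 ≈ -0.594703

-0.5947


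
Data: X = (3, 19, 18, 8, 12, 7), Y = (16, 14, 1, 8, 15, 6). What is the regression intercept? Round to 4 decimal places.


a = ybar - b*xbar, where b = sum((xi-xbar)(yi-ybar)) / sum((xi-xbar)^2)
n = 6, xbar = 67/6 ≈ 11.166667, ybar = 60/6 = 10
Sxy = sum((xi-xbar)(yi-ybar)) = -52
Sxx = sum((xi-xbar)^2) = 1217/6 ≈ 202.833333
b = Sxy / Sxx = -312/1217 ≈ -0.256368
a = 10 - (-0.256368) * 11.166667 = 15654/1217 ≈ 12.862777

12.8628


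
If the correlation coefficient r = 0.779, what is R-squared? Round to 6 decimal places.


R^2 = r^2 = (0.779)^2 = 0.606841

0.606841


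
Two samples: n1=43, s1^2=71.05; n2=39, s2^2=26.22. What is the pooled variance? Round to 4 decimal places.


sp^2 = ((n1-1)*s1^2 + (n2-1)*s2^2)/(n1+n2-2)
(n1-1)*s1^2 = 42 * 71.05 = 2984.1
(n2-1)*s2^2 = 38 * 26.22 = 996.36
numerator = 2984.1 + 996.36 = 3980.46
n1+n2-2 = 80
sp^2 = 3980.46 / 80 = 49.75575

49.7558


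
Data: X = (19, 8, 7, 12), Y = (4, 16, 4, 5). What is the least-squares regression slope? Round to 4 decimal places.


b = sum((xi-xbar)(yi-ybar)) / sum((xi-xbar)^2)
n = 4, xbar = 46/4 = 11.5, ybar = 29/4 = 7.25
Sxy = sum((xi-xbar)(yi-ybar)) = -41.5
Sxx = sum((xi-xbar)^2) = 89
b = Sxy / Sxx = -83/178 ≈ -0.466292

-0.4663


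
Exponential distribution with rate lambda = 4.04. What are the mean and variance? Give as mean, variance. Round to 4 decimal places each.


mean = 1/lam, var = 1/lam^2
mean = 1 / 4.04 = 25/101 ≈ 0.247525
lam^2 = 4.04^2 = 16.3216
var = 1 / 16.3216 ≈ 0.061269

0.2475, 0.0613


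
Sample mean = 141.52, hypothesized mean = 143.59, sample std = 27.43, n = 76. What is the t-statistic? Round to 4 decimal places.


t = (xbar - mu0) / (s/sqrt(n))
xbar - mu0 = 141.52 - 143.59 = -2.07
sqrt(76) ≈ 8.71779789
s/sqrt(n) = 27.43 / 8.71779789 ≈ 3.14643679
t = -2.07 / 3.14643679 ≈ -0.657887

-0.6579


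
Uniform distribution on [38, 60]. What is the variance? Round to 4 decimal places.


Var = (b-a)^2 / 12
(b-a)^2 = (60 - 38)^2 = 484
Var = 484/12 ≈ 40.333333

40.3333


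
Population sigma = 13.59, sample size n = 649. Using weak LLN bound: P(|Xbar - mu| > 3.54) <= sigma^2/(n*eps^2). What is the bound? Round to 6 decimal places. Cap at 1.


bound = min(1, sigma^2/(n*eps^2))
sigma^2 = 13.59^2 = 184.6881
n*eps^2 = 649 * 3.54^2 = 649 * 12.5316 = 8133.0084
sigma^2/(n*eps^2) = 184.6881 / 8133.0084 ≈ 0.02270846

0.022708


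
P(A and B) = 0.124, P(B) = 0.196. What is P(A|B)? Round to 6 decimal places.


P(A|B) = P(A and B) / P(B) = 0.124 / 0.196 = 31/49 ≈ 0.63265306

0.632653


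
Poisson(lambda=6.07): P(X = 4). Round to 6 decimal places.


P = e^(-lam) * lam^k / k!
e^(-6.07) ≈ 0.002311173
lam^k = 6.07^4 ≈ 1357.546656
k! = 4! = 24
P = 0.002311173 * 1357.546656 / 24 ≈ 0.130730

0.130730


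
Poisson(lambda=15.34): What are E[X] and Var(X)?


E[X] = Var(X) = lambda = 15.34

15.34, 15.34


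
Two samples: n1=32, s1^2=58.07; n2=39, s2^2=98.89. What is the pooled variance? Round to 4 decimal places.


sp^2 = ((n1-1)*s1^2 + (n2-1)*s2^2)/(n1+n2-2)
(n1-1)*s1^2 = 31 * 58.07 = 1800.17
(n2-1)*s2^2 = 38 * 98.89 = 3757.82
numerator = 1800.17 + 3757.82 = 5557.99
n1+n2-2 = 69
sp^2 = 5557.99 / 69 = 555799/6900 ≈ 80.550580

80.5506


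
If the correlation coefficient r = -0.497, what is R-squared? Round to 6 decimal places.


R^2 = r^2 = (-0.497)^2 = 0.247009

0.247009


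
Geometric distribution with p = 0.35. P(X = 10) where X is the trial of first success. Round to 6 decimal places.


P = (1-p)^(k-1) * p
(1-p)^(k-1) = 0.65^9 ≈ 0.02071191
P = 0.02071191 * 0.35 ≈ 0.007249169

0.007249


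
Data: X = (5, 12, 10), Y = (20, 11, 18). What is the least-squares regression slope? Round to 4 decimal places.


b = sum((xi-xbar)(yi-ybar)) / sum((xi-xbar)^2)
n = 3, xbar = 27/3 = 9, ybar = 49/3 ≈ 16.333333
Sxy = sum((xi-xbar)(yi-ybar)) = -29
Sxx = sum((xi-xbar)^2) = 26
b = Sxy / Sxx = -29/26 ≈ -1.115385

-1.1154


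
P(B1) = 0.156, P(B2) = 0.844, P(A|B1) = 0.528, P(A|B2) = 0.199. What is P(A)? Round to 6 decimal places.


P(A) = P(A|B1)*P(B1) + P(A|B2)*P(B2)
P(A|B1)*P(B1) = 0.528 * 0.156 = 0.082368
P(A|B2)*P(B2) = 0.199 * 0.844 = 0.167956
P(A) = 0.082368 + 0.167956 = 0.250324

0.250324


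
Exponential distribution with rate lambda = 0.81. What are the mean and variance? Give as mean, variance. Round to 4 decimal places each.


mean = 1/lam, var = 1/lam^2
mean = 1 / 0.81 = 100/81 ≈ 1.234568
lam^2 = 0.81^2 = 0.6561
var = 1 / 0.6561 = 10000/6561 ≈ 1.524158

1.2346, 1.5242


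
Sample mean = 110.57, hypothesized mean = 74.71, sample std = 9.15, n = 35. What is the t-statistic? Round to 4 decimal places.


t = (xbar - mu0) / (s/sqrt(n))
xbar - mu0 = 110.57 - 74.71 = 35.86
sqrt(35) ≈ 5.91607978
s/sqrt(n) = 9.15 / 5.91607978 ≈ 1.54663229
t = 35.86 / 1.54663229 ≈ 23.185860

23.1859


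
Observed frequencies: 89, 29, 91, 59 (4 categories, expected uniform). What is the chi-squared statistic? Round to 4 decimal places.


chi2 = sum((O-E)^2/E), E = total/4
total = 268, E = 268/4 = 67
(89 - 67)^2 / 67 = 484 / 67 = 484/67 ≈ 7.223881
(29 - 67)^2 / 67 = 1444 / 67 = 1444/67 ≈ 21.552239
(91 - 67)^2 / 67 = 576 / 67 = 576/67 ≈ 8.597015
(59 - 67)^2 / 67 = 64 / 67 = 64/67 ≈ 0.955224
chi2 = 2568/67 ≈ 38.328358

38.3284


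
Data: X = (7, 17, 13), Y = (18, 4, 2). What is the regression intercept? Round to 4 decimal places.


a = ybar - b*xbar, where b = sum((xi-xbar)(yi-ybar)) / sum((xi-xbar)^2)
n = 3, xbar = 37/3 ≈ 12.333333, ybar = 24/3 = 8
Sxy = sum((xi-xbar)(yi-ybar)) = -76
Sxx = sum((xi-xbar)^2) = 152/3 ≈ 50.666667
b = Sxy / Sxx = -1.5
a = 8 - (-1.5) * 12.333333 = 26.5

26.5000


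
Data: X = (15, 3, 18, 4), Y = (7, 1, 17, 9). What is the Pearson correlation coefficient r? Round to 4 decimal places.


r = sum((xi-xbar)(yi-ybar)) / sqrt(sum((xi-xbar)^2) * sum((yi-ybar)^2))
n = 4, xbar = 40/4 = 10, ybar = 34/4 = 8.5
Sxy = sum((xi-xbar)(yi-ybar)) = 110
Sxx = sum((xi-xbar)^2) = 174
Syy = sum((yi-ybar)^2) = 131
sqrt(Sxx*Syy) ≈ 150.976819
r = Sxy / sqrt(Sxx*Syy) = 110 / 150.976819 ≈ 0.728589

0.7286


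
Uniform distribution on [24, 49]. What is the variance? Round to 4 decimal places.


Var = (b-a)^2 / 12
(b-a)^2 = (49 - 24)^2 = 625
Var = 625/12 ≈ 52.083333

52.0833


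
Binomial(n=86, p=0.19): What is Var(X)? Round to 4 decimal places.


Var = n*p*(1-p) = 86 * 0.19 * 0.81 = 13.2354

13.2354


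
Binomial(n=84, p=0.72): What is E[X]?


E[X] = n*p = 84 * 0.72 = 60.48

60.48


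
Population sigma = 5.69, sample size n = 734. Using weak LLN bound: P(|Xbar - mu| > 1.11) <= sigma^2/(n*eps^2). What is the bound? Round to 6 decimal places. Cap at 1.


bound = min(1, sigma^2/(n*eps^2))
sigma^2 = 5.69^2 = 32.3761
n*eps^2 = 734 * 1.11^2 = 734 * 1.2321 = 904.3614
sigma^2/(n*eps^2) = 32.3761 / 904.3614 ≈ 0.03579996

0.035800


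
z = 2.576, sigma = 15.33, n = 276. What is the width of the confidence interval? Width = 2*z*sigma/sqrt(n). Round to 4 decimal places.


width = 2*z*sigma/sqrt(n)
2*z*sigma = 2 * 2.576 * 15.33 = 78.98016
sqrt(276) ≈ 16.613248
width = 78.98016 / 16.613248 ≈ 4.754047

4.7540


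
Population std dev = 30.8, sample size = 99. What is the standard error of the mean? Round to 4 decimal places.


SE = sigma / sqrt(n)
sqrt(99) ≈ 9.949874
SE = 30.8 / 9.949874 ≈ 3.095516

3.0955


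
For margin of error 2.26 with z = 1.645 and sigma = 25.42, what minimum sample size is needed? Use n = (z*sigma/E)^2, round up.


z*sigma/E = 1.645 * 25.42 / 2.26 ≈ 18.502611
(z*sigma/E)^2 ≈ 342.346600
round up: n = 343

343


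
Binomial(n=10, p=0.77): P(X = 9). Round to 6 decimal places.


P = C(n,k) * p^k * (1-p)^(n-k)
C(10,9) = 10
p^k = 0.77^9 ≈ 0.09515169
(1-p)^(n-k) = 0.23^1 = 0.23
P = 10 * 0.09515169 * 0.23 ≈ 0.218849

0.218849


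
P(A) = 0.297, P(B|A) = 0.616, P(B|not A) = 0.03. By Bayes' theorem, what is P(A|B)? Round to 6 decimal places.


P(A|B) = P(B|A)*P(A) / P(B), P(B) = P(B|A)*P(A) + P(B|not A)*P(not A)
P(B|A)*P(A) = 0.616 * 0.297 = 0.182952
P(B|not A)*P(not A) = 0.03 * 0.703 = 0.02109
P(B) = 0.182952 + 0.02109 = 0.204042
P(A|B) = 0.182952 / 0.204042 ≈ 0.89663893

0.896639


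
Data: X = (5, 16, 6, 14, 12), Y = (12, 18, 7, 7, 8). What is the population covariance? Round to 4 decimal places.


Cov = (1/n)*sum((xi-xbar)(yi-ybar))
n = 5, xbar = 53/5 = 10.6, ybar = 52/5 = 10.4
sum((xi-xbar)(yi-ybar)) = 32.8
Cov = 32.8 / 5 = 6.56

6.5600


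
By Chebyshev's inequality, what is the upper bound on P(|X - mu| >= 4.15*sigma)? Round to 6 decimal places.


P <= 1/k^2
k^2 = 4.15^2 = 17.2225
1/k^2 = 1 / 17.2225 = 400/6889 ≈ 0.05806358

0.058064


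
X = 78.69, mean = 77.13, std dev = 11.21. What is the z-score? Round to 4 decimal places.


z = (X - mu) / sigma
X - mu = 78.69 - 77.13 = 1.56
z = 1.56 / 11.21 = 156/1121 ≈ 0.139161

0.1392


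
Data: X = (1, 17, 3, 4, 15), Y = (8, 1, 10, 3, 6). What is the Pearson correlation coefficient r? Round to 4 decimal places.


r = sum((xi-xbar)(yi-ybar)) / sqrt(sum((xi-xbar)^2) * sum((yi-ybar)^2))
n = 5, xbar = 40/5 = 8, ybar = 28/5 = 5.6
Sxy = sum((xi-xbar)(yi-ybar)) = -67
Sxx = sum((xi-xbar)^2) = 220
Syy = sum((yi-ybar)^2) = 53.2
sqrt(Sxx*Syy) ≈ 108.185027
r = Sxy / sqrt(Sxx*Syy) = -67 / 108.185027 ≈ -0.619309

-0.6193


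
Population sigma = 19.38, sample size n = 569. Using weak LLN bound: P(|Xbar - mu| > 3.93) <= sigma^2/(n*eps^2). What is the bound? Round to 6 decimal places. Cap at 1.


bound = min(1, sigma^2/(n*eps^2))
sigma^2 = 19.38^2 = 375.5844
n*eps^2 = 569 * 3.93^2 = 569 * 15.4449 = 8788.1481
sigma^2/(n*eps^2) = 375.5844 / 8788.1481 ≈ 0.04273760

0.042738


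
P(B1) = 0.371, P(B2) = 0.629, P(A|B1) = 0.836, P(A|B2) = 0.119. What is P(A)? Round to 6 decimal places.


P(A) = P(A|B1)*P(B1) + P(A|B2)*P(B2)
P(A|B1)*P(B1) = 0.836 * 0.371 = 0.310156
P(A|B2)*P(B2) = 0.119 * 0.629 = 0.074851
P(A) = 0.310156 + 0.074851 = 0.385007

0.385007


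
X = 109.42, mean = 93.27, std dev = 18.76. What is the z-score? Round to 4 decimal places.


z = (X - mu) / sigma
X - mu = 109.42 - 93.27 = 16.15
z = 16.15 / 18.76 = 1615/1876 ≈ 0.860874

0.8609


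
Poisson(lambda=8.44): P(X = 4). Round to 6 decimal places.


P = e^(-lam) * lam^k / k!
e^(-8.44) ≈ 0.0002160502
lam^k = 8.44^4 ≈ 5074.225769
k! = 4! = 24
P = 0.0002160502 * 5074.225769 / 24 ≈ 0.045679

0.045679


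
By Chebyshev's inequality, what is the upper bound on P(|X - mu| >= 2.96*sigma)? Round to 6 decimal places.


P <= 1/k^2
k^2 = 2.96^2 = 8.7616
1/k^2 = 1 / 8.7616 = 625/5476 ≈ 0.11413440

0.114134


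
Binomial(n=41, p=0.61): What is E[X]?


E[X] = n*p = 41 * 0.61 = 25.01

25.01


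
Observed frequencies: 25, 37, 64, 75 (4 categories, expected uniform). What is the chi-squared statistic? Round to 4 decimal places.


chi2 = sum((O-E)^2/E), E = total/4
total = 201, E = 201/4 = 50.25
(25 - 50.25)^2 / 50.25 = 637.5625 / 50.25 = 10201/804 ≈ 12.687811
(37 - 50.25)^2 / 50.25 = 175.5625 / 50.25 = 2809/804 ≈ 3.493781
(64 - 50.25)^2 / 50.25 = 189.0625 / 50.25 = 3025/804 ≈ 3.762438
(75 - 50.25)^2 / 50.25 = 612.5625 / 50.25 = 3267/268 ≈ 12.190299
chi2 = 2153/67 ≈ 32.134328

32.1343


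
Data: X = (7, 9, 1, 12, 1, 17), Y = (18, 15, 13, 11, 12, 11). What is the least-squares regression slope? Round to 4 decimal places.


b = sum((xi-xbar)(yi-ybar)) / sum((xi-xbar)^2)
n = 6, xbar = 47/6 ≈ 7.833333, ybar = 80/6 = 40/3 ≈ 13.333333
Sxy = sum((xi-xbar)(yi-ybar)) = -65/3 ≈ -21.666667
Sxx = sum((xi-xbar)^2) = 1181/6 ≈ 196.833333
b = Sxy / Sxx = -130/1181 ≈ -0.110076

-0.1101


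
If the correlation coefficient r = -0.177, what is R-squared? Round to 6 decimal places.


R^2 = r^2 = (-0.177)^2 = 0.031329

0.031329


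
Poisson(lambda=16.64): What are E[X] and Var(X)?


E[X] = Var(X) = lambda = 16.64

16.64, 16.64


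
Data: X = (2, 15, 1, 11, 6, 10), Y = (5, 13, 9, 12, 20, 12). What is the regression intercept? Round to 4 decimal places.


a = ybar - b*xbar, where b = sum((xi-xbar)(yi-ybar)) / sum((xi-xbar)^2)
n = 6, xbar = 45/6 = 7.5, ybar = 71/6 ≈ 11.833333
Sxy = sum((xi-xbar)(yi-ybar)) = 53.5
Sxx = sum((xi-xbar)^2) = 149.5
b = Sxy / Sxx = 107/299 ≈ 0.357860
a = 11.833333 - 0.357860 * 7.5 = 8207/897 ≈ 9.149387

9.1494


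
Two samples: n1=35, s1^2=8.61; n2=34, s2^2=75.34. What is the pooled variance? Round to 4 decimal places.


sp^2 = ((n1-1)*s1^2 + (n2-1)*s2^2)/(n1+n2-2)
(n1-1)*s1^2 = 34 * 8.61 = 292.74
(n2-1)*s2^2 = 33 * 75.34 = 2486.22
numerator = 292.74 + 2486.22 = 2778.96
n1+n2-2 = 67
sp^2 = 2778.96 / 67 = 69474/1675 ≈ 41.477015

41.4770


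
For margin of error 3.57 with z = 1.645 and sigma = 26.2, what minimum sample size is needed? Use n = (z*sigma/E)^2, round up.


z*sigma/E = 1.645 * 26.2 / 3.57 = 6157/510 ≈ 12.072549
(z*sigma/E)^2 ≈ 145.746440
round up: n = 146

146


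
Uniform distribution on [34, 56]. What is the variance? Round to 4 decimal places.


Var = (b-a)^2 / 12
(b-a)^2 = (56 - 34)^2 = 484
Var = 484/12 ≈ 40.333333

40.3333


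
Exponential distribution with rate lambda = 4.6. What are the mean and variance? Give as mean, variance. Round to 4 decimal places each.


mean = 1/lam, var = 1/lam^2
mean = 1 / 4.6 = 5/23 ≈ 0.217391
lam^2 = 4.6^2 = 21.16
var = 1 / 21.16 = 25/529 ≈ 0.047259

0.2174, 0.0473


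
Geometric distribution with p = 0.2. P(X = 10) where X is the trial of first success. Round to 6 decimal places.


P = (1-p)^(k-1) * p
(1-p)^(k-1) = 0.8^9 ≈ 0.1342177
P = 0.1342177 * 0.2 ≈ 0.02684355

0.026844


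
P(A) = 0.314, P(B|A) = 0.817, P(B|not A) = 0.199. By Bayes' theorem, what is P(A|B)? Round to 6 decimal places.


P(A|B) = P(B|A)*P(A) / P(B), P(B) = P(B|A)*P(A) + P(B|not A)*P(not A)
P(B|A)*P(A) = 0.817 * 0.314 = 0.256538
P(B|not A)*P(not A) = 0.199 * 0.686 = 0.136514
P(B) = 0.256538 + 0.136514 = 0.393052
P(A|B) = 0.256538 / 0.393052 ≈ 0.65268209

0.652682


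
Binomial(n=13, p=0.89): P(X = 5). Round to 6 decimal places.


P = C(n,k) * p^k * (1-p)^(n-k)
C(13,5) = 1287
p^k = 0.89^5 ≈ 0.5584059
(1-p)^(n-k) = 0.11^8 ≈ 0.00000002143589
P = 1287 * 0.5584059 * 0.00000002143589 ≈ 0.000015

0.000015


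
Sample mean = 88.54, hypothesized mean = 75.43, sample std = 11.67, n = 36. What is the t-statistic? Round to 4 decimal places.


t = (xbar - mu0) / (s/sqrt(n))
xbar - mu0 = 88.54 - 75.43 = 13.11
sqrt(36) = 6
s/sqrt(n) = 11.67 / 6 = 1.945
t = 13.11 / 1.945 = 2622/389 ≈ 6.740360

6.7404


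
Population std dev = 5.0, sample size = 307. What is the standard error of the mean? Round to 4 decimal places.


SE = sigma / sqrt(n)
sqrt(307) ≈ 17.521415
SE = 5.0 / 17.521415 ≈ 0.285365

0.2854


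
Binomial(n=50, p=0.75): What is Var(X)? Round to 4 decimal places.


Var = n*p*(1-p) = 50 * 0.75 * 0.25 = 9.375

9.3750


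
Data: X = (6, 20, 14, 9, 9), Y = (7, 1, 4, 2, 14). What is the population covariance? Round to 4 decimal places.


Cov = (1/n)*sum((xi-xbar)(yi-ybar))
n = 5, xbar = 58/5 = 11.6, ybar = 28/5 = 5.6
sum((xi-xbar)(yi-ybar)) = -62.8
Cov = -62.8 / 5 = -12.56

-12.5600


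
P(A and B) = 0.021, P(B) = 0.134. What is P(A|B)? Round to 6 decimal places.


P(A|B) = P(A and B) / P(B) = 0.021 / 0.134 = 21/134 ≈ 0.15671642

0.156716


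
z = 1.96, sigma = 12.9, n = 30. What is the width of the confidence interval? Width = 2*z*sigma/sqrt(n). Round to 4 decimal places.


width = 2*z*sigma/sqrt(n)
2*z*sigma = 2 * 1.96 * 12.9 = 50.568
sqrt(30) ≈ 5.477226
width = 50.568 / 5.477226 ≈ 9.232411

9.2324


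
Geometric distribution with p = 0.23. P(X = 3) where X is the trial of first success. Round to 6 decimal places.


P = (1-p)^(k-1) * p
(1-p)^(k-1) = 0.77^2 = 0.5929
P = 0.5929 * 0.23 = 0.136367

0.136367


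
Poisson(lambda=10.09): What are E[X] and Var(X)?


E[X] = Var(X) = lambda = 10.09

10.09, 10.09


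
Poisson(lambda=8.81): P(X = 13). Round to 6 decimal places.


P = e^(-lam) * lam^k / k!
e^(-8.81) ≈ 0.0001492333
lam^k = 8.81^13 ≈ 1926135383337.791549
k! = 13! = 6227020800
P = 0.0001492333 * 1926135383337.791549 / 6227020800 ≈ 0.046161

0.046161


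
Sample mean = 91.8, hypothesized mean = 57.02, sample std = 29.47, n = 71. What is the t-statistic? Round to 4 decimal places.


t = (xbar - mu0) / (s/sqrt(n))
xbar - mu0 = 91.8 - 57.02 = 34.78
sqrt(71) ≈ 8.42614977
s/sqrt(n) = 29.47 / 8.42614977 ≈ 3.49744555
t = 34.78 / 3.49744555 ≈ 9.944401

9.9444


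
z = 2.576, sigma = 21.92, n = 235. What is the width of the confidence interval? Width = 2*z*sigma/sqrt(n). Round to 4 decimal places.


width = 2*z*sigma/sqrt(n)
2*z*sigma = 2 * 2.576 * 21.92 = 112.93184
sqrt(235) ≈ 15.329710
width = 112.93184 / 15.329710 ≈ 7.366861

7.3669


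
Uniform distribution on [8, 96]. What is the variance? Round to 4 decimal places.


Var = (b-a)^2 / 12
(b-a)^2 = (96 - 8)^2 = 7744
Var = 7744/12 ≈ 645.333333

645.3333


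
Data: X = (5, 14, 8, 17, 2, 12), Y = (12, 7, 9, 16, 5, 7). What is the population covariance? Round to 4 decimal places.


Cov = (1/n)*sum((xi-xbar)(yi-ybar))
n = 6, xbar = 58/6 = 29/3 ≈ 9.666667, ybar = 56/6 = 28/3 ≈ 9.333333
sum((xi-xbar)(yi-ybar)) = 164/3 ≈ 54.666667
Cov = 54.666667 / 6 = 82/9 ≈ 9.111111

9.1111


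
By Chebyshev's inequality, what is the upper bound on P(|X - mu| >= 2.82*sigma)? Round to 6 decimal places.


P <= 1/k^2
k^2 = 2.82^2 = 7.9524
1/k^2 = 1 / 7.9524 ≈ 0.12574820

0.125748


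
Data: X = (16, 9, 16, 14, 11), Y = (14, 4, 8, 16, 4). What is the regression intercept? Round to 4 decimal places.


a = ybar - b*xbar, where b = sum((xi-xbar)(yi-ybar)) / sum((xi-xbar)^2)
n = 5, xbar = 66/5 = 13.2, ybar = 46/5 = 9.2
Sxy = sum((xi-xbar)(yi-ybar)) = 48.8
Sxx = sum((xi-xbar)^2) = 38.8
b = Sxy / Sxx = 122/97 ≈ 1.257732
a = 9.2 - 1.257732 * 13.2 = -718/97 ≈ -7.402062

-7.4021


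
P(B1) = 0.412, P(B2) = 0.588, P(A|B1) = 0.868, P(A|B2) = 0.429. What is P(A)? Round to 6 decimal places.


P(A) = P(A|B1)*P(B1) + P(A|B2)*P(B2)
P(A|B1)*P(B1) = 0.868 * 0.412 = 0.357616
P(A|B2)*P(B2) = 0.429 * 0.588 = 0.252252
P(A) = 0.357616 + 0.252252 = 0.609868

0.609868
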